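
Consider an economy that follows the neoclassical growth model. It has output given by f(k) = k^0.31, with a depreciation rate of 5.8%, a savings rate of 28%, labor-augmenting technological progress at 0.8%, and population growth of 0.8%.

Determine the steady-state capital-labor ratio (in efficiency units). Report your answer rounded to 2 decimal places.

Steady state requires s·f(k) = (n + g + δ)·k, i.e. s·k^α = (n + g + δ)·k.
Dividing both sides by k: k^(1−α) = s / (n + g + δ).
k^0.69 = 0.28 / (0.008 + 0.008 + 0.058) = 0.28 / 0.074 = 3.7838
k* = 3.7838^(1/0.69) ≈ 6.8798

k* ≈ 6.88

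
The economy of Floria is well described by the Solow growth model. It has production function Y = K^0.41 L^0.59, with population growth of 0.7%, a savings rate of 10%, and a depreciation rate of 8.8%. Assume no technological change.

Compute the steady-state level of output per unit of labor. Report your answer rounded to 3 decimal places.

Steady state requires s·f(k) = (n + δ)·k, i.e. s·k^α = (n + δ)·k.
Dividing both sides by k: k^(1−α) = s / (n + δ).
k^0.59 = 0.10 / (0.007 + 0.088) = 0.10 / 0.095 = 1.0526
k* = 1.0526^(1/0.59) ≈ 1.0908
y* = (k*)^α = 1.0908^0.41 ≈ 1.0363

y* ≈ 1.036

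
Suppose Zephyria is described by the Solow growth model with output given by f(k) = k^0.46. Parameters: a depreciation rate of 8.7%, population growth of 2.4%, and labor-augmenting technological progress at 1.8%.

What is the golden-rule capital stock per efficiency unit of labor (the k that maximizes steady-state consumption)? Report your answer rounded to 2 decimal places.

The golden rule sets f'(k) = n + g + δ, i.e. α·k^(α−1) = n + g + δ.
So k^(1−α) = α / (n + g + δ) = 0.46 / 0.129 = 3.5659.
k_gold = 3.5659^(1/0.54) ≈ 10.5326

k_gold ≈ 10.53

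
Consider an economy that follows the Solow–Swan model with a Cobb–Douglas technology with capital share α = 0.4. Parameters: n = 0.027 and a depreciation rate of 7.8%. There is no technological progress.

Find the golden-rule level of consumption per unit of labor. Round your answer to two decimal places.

c_gold ≈ 1.46

At the golden rule, f'(k) = n + δ, so α·k^(α−1) = n + δ and k_gold = (α/(n + δ))^(1/(1−α)).
k_gold = (0.4/0.105)^(1/0.6) = 3.8095^1.6667 ≈ 9.2925
c_gold = f(k_gold) − (n + δ)·k_gold = 2.4392 − 0.105×9.2925 ≈ 1.4635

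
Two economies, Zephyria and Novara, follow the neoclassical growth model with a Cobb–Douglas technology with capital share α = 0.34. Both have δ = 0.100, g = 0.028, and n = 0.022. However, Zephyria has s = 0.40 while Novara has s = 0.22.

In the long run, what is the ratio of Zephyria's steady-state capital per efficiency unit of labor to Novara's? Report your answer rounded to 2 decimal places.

ratio ≈ 2.47

Steady-state k* = [s/(n + g + δ)]^(1/(1−α)), so the ratio is [ (s_Z/(n + g + δ)_Z) / (s_N/(n + g + δ)_N) ]^1.5152.
s_Z/(n + g + δ)_Z = 0.40/0.150 = 2.6667; s_N/(n + g + δ)_N = 0.22/0.150 = 1.4667.
Ratio = (2.6667/1.4667)^1.5152 = 1.8182^1.5152 ≈ 2.4741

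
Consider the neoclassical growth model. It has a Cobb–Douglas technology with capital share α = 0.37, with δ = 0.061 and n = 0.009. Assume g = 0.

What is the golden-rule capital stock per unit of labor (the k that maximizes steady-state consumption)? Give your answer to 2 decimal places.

k_gold ≈ 14.05

The golden rule sets f'(k) = n + δ, i.e. α·k^(α−1) = n + δ.
So k^(1−α) = α / (n + δ) = 0.37 / 0.070 = 5.2857.
k_gold = 5.2857^(1/0.63) ≈ 14.0534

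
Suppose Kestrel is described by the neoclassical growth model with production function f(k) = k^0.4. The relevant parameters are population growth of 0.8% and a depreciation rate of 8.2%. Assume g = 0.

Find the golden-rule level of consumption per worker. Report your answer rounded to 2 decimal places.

c_gold ≈ 1.62

At the golden rule, f'(k) = n + δ, so α·k^(α−1) = n + δ and k_gold = (α/(n + δ))^(1/(1−α)).
k_gold = (0.4/0.090)^(1/0.6) = 4.4444^1.6667 ≈ 12.0146
c_gold = f(k_gold) − (n + δ)·k_gold = 2.7032 − 0.090×12.0146 ≈ 1.6219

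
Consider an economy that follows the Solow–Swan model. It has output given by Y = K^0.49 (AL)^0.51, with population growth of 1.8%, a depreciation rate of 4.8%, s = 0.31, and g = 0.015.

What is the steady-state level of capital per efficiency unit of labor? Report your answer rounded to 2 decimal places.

In steady state, investment equals break-even investment: s·k^α = (n + g + δ)·k.
Dividing both sides by k: k^(1−α) = s / (n + g + δ).
k^0.51 = 0.31 / (0.018 + 0.015 + 0.048) = 0.31 / 0.081 = 3.8272
k* = 3.8272^(1/0.51) ≈ 13.8965

k* ≈ 13.90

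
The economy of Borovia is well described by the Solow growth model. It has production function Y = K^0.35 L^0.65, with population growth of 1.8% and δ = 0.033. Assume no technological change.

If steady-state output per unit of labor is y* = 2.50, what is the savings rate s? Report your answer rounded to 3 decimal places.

s ≈ 0.280

In steady state, investment equals break-even investment: s·k^α = (n + δ)·k.
Since y* = [s/(n + δ)]^(α/(1−α)), we have s/(n + δ) = (y*)^((1−α)/α) = 2.50^1.8571 = 5.4830.
Therefore s = 5.4830 × (n + δ) = 5.4830 × 0.051 = 0.2796.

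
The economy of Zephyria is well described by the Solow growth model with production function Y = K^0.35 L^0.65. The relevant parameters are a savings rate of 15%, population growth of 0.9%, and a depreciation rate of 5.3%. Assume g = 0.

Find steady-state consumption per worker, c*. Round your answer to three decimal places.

c* ≈ 1.368

At the steady state, Δk = 0, so s·k^α = (n + δ)·k.
Rearranging, k^(1−α) = s / (n + δ).
k^0.65 = 0.15 / (0.009 + 0.053) = 0.15 / 0.062 = 2.4194
k* = 2.4194^(1/0.65) ≈ 3.8933
y* = (k*)^α = 3.8933^0.35 ≈ 1.6092
c* = (1 − s)·y* = (1 − 0.15) × 1.6092 ≈ 1.3678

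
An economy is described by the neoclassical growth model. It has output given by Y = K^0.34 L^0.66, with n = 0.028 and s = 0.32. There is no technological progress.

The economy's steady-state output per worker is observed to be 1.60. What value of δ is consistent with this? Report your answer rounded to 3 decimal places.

At the steady state, Δk = 0, so s·k^α = (n + δ)·k.
Since y* = [s/(n + δ)]^(α/(1−α)), we have s/(n + δ) = (y*)^((1−α)/α) = 1.60^1.9412 = 2.4902.
Therefore n + δ = s / 2.4902 = 0.32 / 2.4902 = 0.1285, so δ = 0.1285 − 0.028 = 0.1005.

δ ≈ 0.101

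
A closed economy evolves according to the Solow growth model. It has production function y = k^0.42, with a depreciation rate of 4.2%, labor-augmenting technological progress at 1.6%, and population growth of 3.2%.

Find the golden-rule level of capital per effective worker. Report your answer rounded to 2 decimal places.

The golden rule sets f'(k) = n + g + δ, i.e. α·k^(α−1) = n + g + δ.
So k^(1−α) = α / (n + g + δ) = 0.42 / 0.090 = 4.6667.
k_gold = 4.6667^(1/0.58) ≈ 14.2385

k_gold ≈ 14.24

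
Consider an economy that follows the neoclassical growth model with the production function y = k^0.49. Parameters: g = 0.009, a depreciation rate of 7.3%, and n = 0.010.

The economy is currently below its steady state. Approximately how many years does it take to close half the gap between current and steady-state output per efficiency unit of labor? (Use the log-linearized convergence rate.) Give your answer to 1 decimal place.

Near the steady state the convergence rate is λ = (1 − α)(n + g + δ).
λ = (1 − 0.49) × 0.092 = 0.51 × 0.092 = 0.04692
Half-life = ln 2 / λ = 0.6931 / 0.04692 ≈ 14.77 years

t_½ ≈ 14.8 years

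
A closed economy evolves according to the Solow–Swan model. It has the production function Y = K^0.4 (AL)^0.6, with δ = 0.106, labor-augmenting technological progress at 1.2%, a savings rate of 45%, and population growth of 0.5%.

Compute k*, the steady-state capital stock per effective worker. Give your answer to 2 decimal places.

At the steady state, Δk = 0, so s·k^α = (n + g + δ)·k.
Dividing both sides by k: k^(1−α) = s / (n + g + δ).
k^0.6 = 0.45 / (0.005 + 0.012 + 0.106) = 0.45 / 0.123 = 3.6585
k* = 3.6585^(1/0.6) ≈ 8.6864

k* ≈ 8.69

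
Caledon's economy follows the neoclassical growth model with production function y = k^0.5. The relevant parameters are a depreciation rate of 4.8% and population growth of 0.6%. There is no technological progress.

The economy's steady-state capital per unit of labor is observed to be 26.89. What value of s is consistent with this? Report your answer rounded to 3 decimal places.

At the steady state, Δk = 0, so s·k^α = (n + δ)·k.
So s / (n + δ) = (k*)^(1−α) = 26.89^0.5 = 5.1856.
Therefore s = 5.1856 × (n + δ) = 5.1856 × 0.054 = 0.2800.

s ≈ 0.280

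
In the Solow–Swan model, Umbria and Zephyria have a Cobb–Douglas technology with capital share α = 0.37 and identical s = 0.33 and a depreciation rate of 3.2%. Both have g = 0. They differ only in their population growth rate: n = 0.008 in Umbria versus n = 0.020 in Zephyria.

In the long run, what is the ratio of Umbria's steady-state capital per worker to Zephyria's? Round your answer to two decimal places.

ratio ≈ 1.52

Steady-state k* = [s/(n + δ)]^(1/(1−α)), so the ratio is [ (s_U/(n + δ)_U) / (s_Z/(n + δ)_Z) ]^1.5873.
s_U/(n + δ)_U = 0.33/0.040 = 8.2500; s_Z/(n + δ)_Z = 0.33/0.052 = 6.3462.
Ratio = (8.2500/6.3462)^1.5873 = 1.3000^1.5873 ≈ 1.5166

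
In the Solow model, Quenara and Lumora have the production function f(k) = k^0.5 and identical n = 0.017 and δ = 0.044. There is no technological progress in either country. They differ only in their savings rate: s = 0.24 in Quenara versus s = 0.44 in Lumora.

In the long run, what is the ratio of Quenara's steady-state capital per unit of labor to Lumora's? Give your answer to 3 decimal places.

ratio ≈ 0.298

Steady-state k* = [s/(n + δ)]^(1/(1−α)), so the ratio is [ (s_Q/(n + δ)_Q) / (s_L/(n + δ)_L) ]^2.
s_Q/(n + δ)_Q = 0.24/0.061 = 3.9344; s_L/(n + δ)_L = 0.44/0.061 = 7.2131.
Ratio = (3.9344/7.2131)^2 = 0.5455^2 ≈ 0.2976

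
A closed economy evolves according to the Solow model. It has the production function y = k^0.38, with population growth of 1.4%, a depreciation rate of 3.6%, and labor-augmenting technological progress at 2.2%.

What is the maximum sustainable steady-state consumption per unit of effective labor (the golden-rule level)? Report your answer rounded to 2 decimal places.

c_gold ≈ 1.72

At the golden rule, f'(k) = n + g + δ, so α·k^(α−1) = n + g + δ and k_gold = (α/(n + g + δ))^(1/(1−α)).
k_gold = (0.38/0.072)^(1/0.62) = 5.2778^1.6129 ≈ 14.6300
c_gold = f(k_gold) − (n + g + δ)·k_gold = 2.7720 − 0.072×14.6300 ≈ 1.7186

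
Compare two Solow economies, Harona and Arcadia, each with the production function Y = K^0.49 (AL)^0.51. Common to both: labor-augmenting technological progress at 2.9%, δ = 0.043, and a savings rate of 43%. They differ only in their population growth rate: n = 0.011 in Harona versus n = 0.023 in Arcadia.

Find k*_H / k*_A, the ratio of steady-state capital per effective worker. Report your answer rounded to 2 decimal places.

k*_H / k*_A ≈ 1.30

Steady-state k* = [s/(n + g + δ)]^(1/(1−α)), so the ratio is [ (s_H/(n + g + δ)_H) / (s_A/(n + g + δ)_A) ]^1.9608.
s_H/(n + g + δ)_H = 0.43/0.083 = 5.1807; s_A/(n + g + δ)_A = 0.43/0.095 = 4.5263.
Ratio = (5.1807/4.5263)^1.9608 = 1.1446^1.9608 ≈ 1.3032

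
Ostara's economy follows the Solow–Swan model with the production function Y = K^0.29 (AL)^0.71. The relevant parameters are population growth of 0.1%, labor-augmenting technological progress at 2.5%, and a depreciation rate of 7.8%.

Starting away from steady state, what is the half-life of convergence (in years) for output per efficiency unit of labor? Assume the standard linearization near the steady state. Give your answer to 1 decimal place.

t_½ ≈ 9.4 years

Near the steady state the convergence rate is λ = (1 − α)(n + g + δ).
λ = (1 − 0.29) × 0.104 = 0.71 × 0.104 = 0.07384
Half-life = ln 2 / λ = 0.6931 / 0.07384 ≈ 9.39 years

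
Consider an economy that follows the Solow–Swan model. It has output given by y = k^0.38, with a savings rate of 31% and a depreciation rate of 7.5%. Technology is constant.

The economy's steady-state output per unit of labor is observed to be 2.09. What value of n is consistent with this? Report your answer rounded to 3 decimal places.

n ≈ 0.018

Steady state requires s·f(k) = (n + δ)·k, i.e. s·k^α = (n + δ)·k.
Since y* = [s/(n + δ)]^(α/(1−α)), we have s/(n + δ) = (y*)^((1−α)/α) = 2.09^1.6316 = 3.3293.
Therefore n + δ = s / 3.3293 = 0.31 / 3.3293 = 0.0931, so n = 0.0931 − 0.075 = 0.0181.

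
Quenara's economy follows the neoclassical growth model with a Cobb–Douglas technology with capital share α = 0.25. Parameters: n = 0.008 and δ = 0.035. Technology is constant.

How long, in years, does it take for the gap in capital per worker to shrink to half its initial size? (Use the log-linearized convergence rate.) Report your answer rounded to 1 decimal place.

about 21.5 years

Near the steady state the convergence rate is λ = (1 − α)(n + δ).
λ = (1 − 0.25) × 0.043 = 0.75 × 0.043 = 0.03225
Half-life = ln 2 / λ = 0.6931 / 0.03225 ≈ 21.49 years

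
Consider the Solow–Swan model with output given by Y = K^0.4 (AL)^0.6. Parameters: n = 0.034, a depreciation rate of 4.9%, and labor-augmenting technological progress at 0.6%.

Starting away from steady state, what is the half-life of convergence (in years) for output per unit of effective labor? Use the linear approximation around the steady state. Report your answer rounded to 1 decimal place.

Near the steady state the convergence rate is λ = (1 − α)(n + g + δ).
λ = (1 − 0.4) × 0.089 = 0.6 × 0.089 = 0.0534
Half-life = ln 2 / λ = 0.6931 / 0.0534 ≈ 12.98 years

about 13.0 years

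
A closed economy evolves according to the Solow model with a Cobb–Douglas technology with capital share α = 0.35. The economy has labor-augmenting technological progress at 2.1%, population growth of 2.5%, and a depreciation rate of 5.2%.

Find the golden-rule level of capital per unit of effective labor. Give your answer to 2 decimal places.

The golden rule sets f'(k) = n + g + δ, i.e. α·k^(α−1) = n + g + δ.
So k^(1−α) = α / (n + g + δ) = 0.35 / 0.098 = 3.5714.
k_gold = 3.5714^(1/0.65) ≈ 7.0880

k_gold ≈ 7.09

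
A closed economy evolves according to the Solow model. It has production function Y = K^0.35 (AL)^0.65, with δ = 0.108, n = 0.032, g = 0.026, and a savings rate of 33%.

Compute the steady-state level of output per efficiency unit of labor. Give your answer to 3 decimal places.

Steady state requires s·f(k) = (n + g + δ)·k, i.e. s·k^α = (n + g + δ)·k.
Rearranging, k^(1−α) = s / (n + g + δ).
k^0.65 = 0.33 / (0.032 + 0.026 + 0.108) = 0.33 / 0.166 = 1.9880
k* = 1.9880^(1/0.65) ≈ 2.8781
y* = (k*)^α = 2.8781^0.35 ≈ 1.4477

y* ≈ 1.448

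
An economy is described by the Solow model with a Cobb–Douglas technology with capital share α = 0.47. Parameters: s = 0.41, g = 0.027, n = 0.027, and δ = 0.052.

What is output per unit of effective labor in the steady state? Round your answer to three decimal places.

In steady state, investment equals break-even investment: s·k^α = (n + g + δ)·k.
Rearranging, k^(1−α) = s / (n + g + δ).
k^0.53 = 0.41 / (0.027 + 0.027 + 0.052) = 0.41 / 0.106 = 3.8679
k* = 3.8679^(1/0.53) ≈ 12.8364
y* = (k*)^α = 12.8364^0.47 ≈ 3.3187

y* = 3.319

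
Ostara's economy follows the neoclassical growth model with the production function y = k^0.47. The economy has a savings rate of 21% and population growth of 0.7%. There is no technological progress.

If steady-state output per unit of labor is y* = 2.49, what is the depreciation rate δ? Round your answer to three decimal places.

δ ≈ 0.068

Steady state requires s·f(k) = (n + δ)·k, i.e. s·k^α = (n + δ)·k.
Since y* = [s/(n + δ)]^(α/(1−α)), we have s/(n + δ) = (y*)^((1−α)/α) = 2.49^1.1277 = 2.7977.
Therefore n + δ = s / 2.7977 = 0.21 / 2.7977 = 0.0751, so δ = 0.0751 − 0.007 = 0.0681.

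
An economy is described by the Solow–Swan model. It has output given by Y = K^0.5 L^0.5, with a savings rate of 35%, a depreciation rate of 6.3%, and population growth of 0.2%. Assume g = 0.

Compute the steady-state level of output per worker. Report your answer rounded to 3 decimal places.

y* ≈ 5.385

In steady state, investment equals break-even investment: s·k^α = (n + δ)·k.
Rearranging, k^(1−α) = s / (n + δ).
k^0.5 = 0.35 / (0.002 + 0.063) = 0.35 / 0.065 = 5.3846
k* = 5.3846^(1/0.5) ≈ 28.9939
y* = (k*)^α = 28.9939^0.5 ≈ 5.3846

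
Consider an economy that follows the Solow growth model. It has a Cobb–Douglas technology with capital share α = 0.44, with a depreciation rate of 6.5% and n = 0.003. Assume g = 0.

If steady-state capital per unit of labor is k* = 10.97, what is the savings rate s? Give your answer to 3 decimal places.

At the steady state, Δk = 0, so s·k^α = (n + δ)·k.
So s / (n + δ) = (k*)^(1−α) = 10.97^0.56 = 3.8240.
Therefore s = 3.8240 × (n + δ) = 3.8240 × 0.068 = 0.2600.

s ≈ 0.260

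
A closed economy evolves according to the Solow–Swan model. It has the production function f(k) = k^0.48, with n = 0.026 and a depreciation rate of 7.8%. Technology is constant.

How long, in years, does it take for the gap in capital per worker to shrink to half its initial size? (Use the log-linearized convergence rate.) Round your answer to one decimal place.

half-life ≈ 12.8 years

Near the steady state the convergence rate is λ = (1 − α)(n + δ).
λ = (1 − 0.48) × 0.104 = 0.52 × 0.104 = 0.05408
Half-life = ln 2 / λ = 0.6931 / 0.05408 ≈ 12.82 years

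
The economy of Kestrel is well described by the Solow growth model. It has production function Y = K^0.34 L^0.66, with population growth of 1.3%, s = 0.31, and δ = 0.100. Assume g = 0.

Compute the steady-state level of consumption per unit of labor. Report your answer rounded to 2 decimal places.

At the steady state, Δk = 0, so s·k^α = (n + δ)·k.
Rearranging, k^(1−α) = s / (n + δ).
k^0.66 = 0.31 / (0.013 + 0.100) = 0.31 / 0.113 = 2.7434
k* = 2.7434^(1/0.66) ≈ 4.6140
y* = (k*)^α = 4.6140^0.34 ≈ 1.6818
c* = (1 − s)·y* = (1 − 0.31) × 1.6818 ≈ 1.1604

c* ≈ 1.16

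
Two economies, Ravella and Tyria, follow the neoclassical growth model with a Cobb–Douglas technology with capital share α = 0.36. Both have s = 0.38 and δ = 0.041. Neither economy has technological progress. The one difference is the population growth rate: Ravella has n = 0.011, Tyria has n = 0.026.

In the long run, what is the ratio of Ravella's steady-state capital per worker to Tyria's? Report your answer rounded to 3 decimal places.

ratio ≈ 1.486

Steady-state k* = [s/(n + δ)]^(1/(1−α)), so the ratio is [ (s_R/(n + δ)_R) / (s_T/(n + δ)_T) ]^1.5625.
s_R/(n + δ)_R = 0.38/0.052 = 7.3077; s_T/(n + δ)_T = 0.38/0.067 = 5.6716.
Ratio = (7.3077/5.6716)^1.5625 = 1.2885^1.5625 ≈ 1.4860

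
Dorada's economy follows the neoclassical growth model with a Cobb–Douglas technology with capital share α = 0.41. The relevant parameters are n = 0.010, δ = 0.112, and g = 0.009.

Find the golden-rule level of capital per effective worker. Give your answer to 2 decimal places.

k_gold ≈ 6.92

The golden rule sets f'(k) = n + g + δ, i.e. α·k^(α−1) = n + g + δ.
So k^(1−α) = α / (n + g + δ) = 0.41 / 0.131 = 3.1298.
k_gold = 3.1298^(1/0.59) ≈ 6.9161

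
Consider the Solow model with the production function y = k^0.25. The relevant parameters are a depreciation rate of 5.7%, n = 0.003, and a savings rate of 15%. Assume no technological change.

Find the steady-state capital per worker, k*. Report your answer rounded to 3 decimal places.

k* = 3.393

Steady state requires s·f(k) = (n + δ)·k, i.e. s·k^α = (n + δ)·k.
Rearranging, k^(1−α) = s / (n + δ).
k^0.75 = 0.15 / (0.003 + 0.057) = 0.15 / 0.060 = 2.5000
k* = 2.5000^(1/0.75) ≈ 3.3930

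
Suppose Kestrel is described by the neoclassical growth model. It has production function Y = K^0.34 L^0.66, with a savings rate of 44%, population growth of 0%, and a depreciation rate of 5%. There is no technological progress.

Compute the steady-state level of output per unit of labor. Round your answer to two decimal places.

y* = 3.07

In steady state, investment equals break-even investment: s·k^α = (n + δ)·k.
Rearranging, k^(1−α) = s / (n + δ).
k^0.66 = 0.44 / (0.000 + 0.050) = 0.44 / 0.050 = 8.8000
k* = 8.8000^(1/0.66) ≈ 26.9795
y* = (k*)^α = 26.9795^0.34 ≈ 3.0659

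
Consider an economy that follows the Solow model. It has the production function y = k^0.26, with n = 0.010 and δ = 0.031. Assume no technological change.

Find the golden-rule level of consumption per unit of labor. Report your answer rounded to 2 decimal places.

At the golden rule, f'(k) = n + δ, so α·k^(α−1) = n + δ and k_gold = (α/(n + δ))^(1/(1−α)).
k_gold = (0.26/0.041)^(1/0.74) = 6.3415^1.3514 ≈ 12.1362
c_gold = f(k_gold) − (n + δ)·k_gold = 1.9136 − 0.041×12.1362 ≈ 1.4160

c_gold ≈ 1.42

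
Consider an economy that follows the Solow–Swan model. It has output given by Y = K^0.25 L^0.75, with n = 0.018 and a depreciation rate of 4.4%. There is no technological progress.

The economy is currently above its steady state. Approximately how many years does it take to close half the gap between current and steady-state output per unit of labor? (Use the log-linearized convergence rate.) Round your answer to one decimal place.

Near the steady state the convergence rate is λ = (1 − α)(n + δ).
λ = (1 − 0.25) × 0.062 = 0.75 × 0.062 = 0.0465
Half-life = ln 2 / λ = 0.6931 / 0.0465 ≈ 14.91 years

about 14.9 years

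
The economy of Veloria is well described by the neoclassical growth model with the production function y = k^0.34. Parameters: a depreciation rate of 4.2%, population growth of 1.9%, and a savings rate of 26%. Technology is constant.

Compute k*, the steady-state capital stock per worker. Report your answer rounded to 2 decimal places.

In steady state, investment equals break-even investment: s·k^α = (n + δ)·k.
Rearranging, k^(1−α) = s / (n + δ).
k^0.66 = 0.26 / (0.019 + 0.042) = 0.26 / 0.061 = 4.2623
k* = 4.2623^(1/0.66) ≈ 8.9951

k* = 9.00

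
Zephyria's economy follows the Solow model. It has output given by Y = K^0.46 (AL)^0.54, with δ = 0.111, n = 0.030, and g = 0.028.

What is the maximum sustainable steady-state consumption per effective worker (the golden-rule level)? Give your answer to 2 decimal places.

At the golden rule, f'(k) = n + g + δ, so α·k^(α−1) = n + g + δ and k_gold = (α/(n + g + δ))^(1/(1−α)).
k_gold = (0.46/0.169)^(1/0.54) = 2.7219^1.8519 ≈ 6.3876
c_gold = f(k_gold) − (n + g + δ)·k_gold = 2.3467 − 0.169×6.3876 ≈ 1.2672

c_gold ≈ 1.27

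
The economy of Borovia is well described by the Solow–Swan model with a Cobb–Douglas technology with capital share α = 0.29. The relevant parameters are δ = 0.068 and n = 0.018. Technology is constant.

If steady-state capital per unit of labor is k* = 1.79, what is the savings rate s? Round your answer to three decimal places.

s ≈ 0.130

In steady state, investment equals break-even investment: s·k^α = (n + δ)·k.
So s / (n + δ) = (k*)^(1−α) = 1.79^0.71 = 1.5119.
Therefore s = 1.5119 × (n + δ) = 1.5119 × 0.086 = 0.1300.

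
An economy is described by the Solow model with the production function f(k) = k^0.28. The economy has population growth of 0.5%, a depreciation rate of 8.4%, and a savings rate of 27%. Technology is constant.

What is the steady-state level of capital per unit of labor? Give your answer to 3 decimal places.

At the steady state, Δk = 0, so s·k^α = (n + δ)·k.
Dividing both sides by k: k^(1−α) = s / (n + δ).
k^0.72 = 0.27 / (0.005 + 0.084) = 0.27 / 0.089 = 3.0337
k* = 3.0337^(1/0.72) ≈ 4.6710

k* = 4.671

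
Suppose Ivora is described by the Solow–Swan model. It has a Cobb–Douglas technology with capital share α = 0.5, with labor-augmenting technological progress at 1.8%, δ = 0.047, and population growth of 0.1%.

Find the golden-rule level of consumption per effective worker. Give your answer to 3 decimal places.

c_gold ≈ 3.788

At the golden rule, f'(k) = n + g + δ, so α·k^(α−1) = n + g + δ and k_gold = (α/(n + g + δ))^(1/(1−α)).
k_gold = (0.5/0.066)^(1/0.5) = 7.5758^2 ≈ 57.3927
c_gold = f(k_gold) − (n + g + δ)·k_gold = 7.5758 − 0.066×57.3927 ≈ 3.7879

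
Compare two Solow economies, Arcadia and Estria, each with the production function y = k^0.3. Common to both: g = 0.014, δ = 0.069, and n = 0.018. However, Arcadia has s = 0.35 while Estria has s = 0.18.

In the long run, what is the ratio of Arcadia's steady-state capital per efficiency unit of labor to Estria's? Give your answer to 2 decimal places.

Steady-state k* = [s/(n + g + δ)]^(1/(1−α)), so the ratio is [ (s_A/(n + g + δ)_A) / (s_E/(n + g + δ)_E) ]^1.4286.
s_A/(n + g + δ)_A = 0.35/0.101 = 3.4653; s_E/(n + g + δ)_E = 0.18/0.101 = 1.7822.
Ratio = (3.4653/1.7822)^1.4286 = 1.9444^1.4286 ≈ 2.5856

k*_A / k*_E ≈ 2.59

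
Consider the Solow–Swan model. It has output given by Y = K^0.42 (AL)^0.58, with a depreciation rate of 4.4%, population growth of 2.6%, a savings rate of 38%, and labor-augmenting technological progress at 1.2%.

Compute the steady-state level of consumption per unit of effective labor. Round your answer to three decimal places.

In steady state, investment equals break-even investment: s·k^α = (n + g + δ)·k.
Dividing both sides by k: k^(1−α) = s / (n + g + δ).
k^0.58 = 0.38 / (0.026 + 0.012 + 0.044) = 0.38 / 0.082 = 4.6341
k* = 4.6341^(1/0.58) ≈ 14.0675
y* = (k*)^α = 14.0675^0.42 ≈ 3.0356
c* = (1 − s)·y* = (1 − 0.38) × 3.0356 ≈ 1.8821

c* ≈ 1.882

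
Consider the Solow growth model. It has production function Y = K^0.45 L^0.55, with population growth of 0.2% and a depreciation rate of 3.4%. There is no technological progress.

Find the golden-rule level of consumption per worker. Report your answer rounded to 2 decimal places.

At the golden rule, f'(k) = n + δ, so α·k^(α−1) = n + δ and k_gold = (α/(n + δ))^(1/(1−α)).
k_gold = (0.45/0.036)^(1/0.55) = 12.5000^1.8182 ≈ 98.7192
c_gold = f(k_gold) − (n + δ)·k_gold = 7.8973 − 0.036×98.7192 ≈ 4.3434

c_gold ≈ 4.34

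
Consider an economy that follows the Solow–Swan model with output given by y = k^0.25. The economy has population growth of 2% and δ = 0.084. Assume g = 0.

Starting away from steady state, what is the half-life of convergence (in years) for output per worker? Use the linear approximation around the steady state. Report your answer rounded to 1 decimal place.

Near the steady state the convergence rate is λ = (1 − α)(n + δ).
λ = (1 − 0.25) × 0.104 = 0.75 × 0.104 = 0.0780
Half-life = ln 2 / λ = 0.6931 / 0.0780 ≈ 8.89 years

t_½ ≈ 8.9 years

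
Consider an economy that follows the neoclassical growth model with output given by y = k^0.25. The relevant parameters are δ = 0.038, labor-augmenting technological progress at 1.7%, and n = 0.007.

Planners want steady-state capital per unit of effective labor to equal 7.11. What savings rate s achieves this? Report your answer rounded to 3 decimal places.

In steady state, investment equals break-even investment: s·k^α = (n + g + δ)·k.
So s / (n + g + δ) = (k*)^(1−α) = 7.11^0.75 = 4.3541.
Therefore s = 4.3541 × (n + g + δ) = 4.3541 × 0.062 = 0.2700.

s ≈ 0.270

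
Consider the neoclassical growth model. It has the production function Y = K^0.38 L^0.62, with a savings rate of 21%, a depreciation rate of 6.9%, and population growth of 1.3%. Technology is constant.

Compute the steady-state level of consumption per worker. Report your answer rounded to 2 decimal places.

At the steady state, Δk = 0, so s·k^α = (n + δ)·k.
Rearranging, k^(1−α) = s / (n + δ).
k^0.62 = 0.21 / (0.013 + 0.069) = 0.21 / 0.082 = 2.5610
k* = 2.5610^(1/0.62) ≈ 4.5575
y* = (k*)^α = 4.5575^0.38 ≈ 1.7796
c* = (1 − s)·y* = (1 − 0.21) × 1.7796 ≈ 1.4059

c* = 1.41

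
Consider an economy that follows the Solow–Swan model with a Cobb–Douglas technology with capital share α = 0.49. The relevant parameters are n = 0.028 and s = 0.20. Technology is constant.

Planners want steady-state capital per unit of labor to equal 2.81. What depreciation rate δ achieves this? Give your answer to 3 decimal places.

δ ≈ 0.090

In steady state, investment equals break-even investment: s·k^α = (n + δ)·k.
So s / (n + δ) = (k*)^(1−α) = 2.81^0.51 = 1.6937.
Therefore n + δ = s / 1.6937 = 0.20 / 1.6937 = 0.1181, so δ = 0.1181 − 0.028 = 0.0901.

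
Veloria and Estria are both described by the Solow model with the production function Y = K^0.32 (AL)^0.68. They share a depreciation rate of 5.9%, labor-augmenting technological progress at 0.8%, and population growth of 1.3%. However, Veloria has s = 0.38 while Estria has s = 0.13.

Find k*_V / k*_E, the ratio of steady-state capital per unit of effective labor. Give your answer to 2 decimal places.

Steady-state k* = [s/(n + g + δ)]^(1/(1−α)), so the ratio is [ (s_V/(n + g + δ)_V) / (s_E/(n + g + δ)_E) ]^1.4706.
s_V/(n + g + δ)_V = 0.38/0.080 = 4.7500; s_E/(n + g + δ)_E = 0.13/0.080 = 1.6250.
Ratio = (4.7500/1.6250)^1.4706 = 2.9231^1.4706 ≈ 4.8425

ratio ≈ 4.84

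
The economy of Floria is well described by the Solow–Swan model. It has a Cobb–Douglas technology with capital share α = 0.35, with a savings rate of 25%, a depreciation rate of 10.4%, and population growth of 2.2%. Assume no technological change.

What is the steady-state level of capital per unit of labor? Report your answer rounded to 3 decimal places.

k* = 2.869

In steady state, investment equals break-even investment: s·k^α = (n + δ)·k.
Rearranging, k^(1−α) = s / (n + δ).
k^0.65 = 0.25 / (0.022 + 0.104) = 0.25 / 0.126 = 1.9841
k* = 1.9841^(1/0.65) ≈ 2.8694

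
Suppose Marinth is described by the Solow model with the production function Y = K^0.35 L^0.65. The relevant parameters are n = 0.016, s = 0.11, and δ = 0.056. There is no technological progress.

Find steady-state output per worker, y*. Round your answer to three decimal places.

At the steady state, Δk = 0, so s·k^α = (n + δ)·k.
Dividing both sides by k: k^(1−α) = s / (n + δ).
k^0.65 = 0.11 / (0.016 + 0.056) = 0.11 / 0.072 = 1.5278
k* = 1.5278^(1/0.65) ≈ 1.9195
y* = (k*)^α = 1.9195^0.35 ≈ 1.2564

y* ≈ 1.256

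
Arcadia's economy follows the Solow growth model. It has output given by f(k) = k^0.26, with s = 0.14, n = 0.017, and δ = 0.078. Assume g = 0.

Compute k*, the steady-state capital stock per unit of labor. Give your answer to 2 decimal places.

At the steady state, Δk = 0, so s·k^α = (n + δ)·k.
Dividing both sides by k: k^(1−α) = s / (n + δ).
k^0.74 = 0.14 / (0.017 + 0.078) = 0.14 / 0.095 = 1.4737
k* = 1.4737^(1/0.74) ≈ 1.6888

k* = 1.69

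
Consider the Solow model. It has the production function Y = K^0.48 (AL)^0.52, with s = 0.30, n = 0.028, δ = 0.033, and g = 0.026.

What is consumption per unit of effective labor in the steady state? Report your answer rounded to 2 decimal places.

c* ≈ 2.19

Steady state requires s·f(k) = (n + g + δ)·k, i.e. s·k^α = (n + g + δ)·k.
Dividing both sides by k: k^(1−α) = s / (n + g + δ).
k^0.52 = 0.30 / (0.028 + 0.026 + 0.033) = 0.30 / 0.087 = 3.4483
k* = 3.4483^(1/0.52) ≈ 10.8108
y* = (k*)^α = 10.8108^0.48 ≈ 3.1351
c* = (1 − s)·y* = (1 − 0.30) × 3.1351 ≈ 2.1946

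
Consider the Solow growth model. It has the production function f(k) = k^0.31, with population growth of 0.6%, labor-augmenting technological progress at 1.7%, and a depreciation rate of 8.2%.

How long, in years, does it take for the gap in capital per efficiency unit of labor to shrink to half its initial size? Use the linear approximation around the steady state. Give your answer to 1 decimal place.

half-life ≈ 9.6 years

Near the steady state the convergence rate is λ = (1 − α)(n + g + δ).
λ = (1 − 0.31) × 0.105 = 0.69 × 0.105 = 0.07245
Half-life = ln 2 / λ = 0.6931 / 0.07245 ≈ 9.57 years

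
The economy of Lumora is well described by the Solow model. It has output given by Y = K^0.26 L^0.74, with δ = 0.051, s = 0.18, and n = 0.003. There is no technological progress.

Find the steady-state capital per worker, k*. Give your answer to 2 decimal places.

Steady state requires s·f(k) = (n + δ)·k, i.e. s·k^α = (n + δ)·k.
Rearranging, k^(1−α) = s / (n + δ).
k^0.74 = 0.18 / (0.003 + 0.051) = 0.18 / 0.054 = 3.3333
k* = 3.3333^(1/0.74) ≈ 5.0885

k* = 5.09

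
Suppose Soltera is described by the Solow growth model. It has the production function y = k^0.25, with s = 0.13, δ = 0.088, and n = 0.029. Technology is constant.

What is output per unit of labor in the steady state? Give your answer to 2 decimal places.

y* ≈ 1.04

In steady state, investment equals break-even investment: s·k^α = (n + δ)·k.
Dividing both sides by k: k^(1−α) = s / (n + δ).
k^0.75 = 0.13 / (0.029 + 0.088) = 0.13 / 0.117 = 1.1111
k* = 1.1111^(1/0.75) ≈ 1.1508
y* = (k*)^α = 1.1508^0.25 ≈ 1.0357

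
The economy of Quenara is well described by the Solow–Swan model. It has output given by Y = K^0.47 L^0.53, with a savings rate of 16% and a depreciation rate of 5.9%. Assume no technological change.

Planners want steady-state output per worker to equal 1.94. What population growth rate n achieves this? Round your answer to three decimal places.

n ≈ 0.017

Steady state requires s·f(k) = (n + δ)·k, i.e. s·k^α = (n + δ)·k.
Since y* = [s/(n + δ)]^(α/(1−α)), we have s/(n + δ) = (y*)^((1−α)/α) = 1.94^1.1277 = 2.1113.
Therefore n + δ = s / 2.1113 = 0.16 / 2.1113 = 0.0758, so n = 0.0758 − 0.059 = 0.0168.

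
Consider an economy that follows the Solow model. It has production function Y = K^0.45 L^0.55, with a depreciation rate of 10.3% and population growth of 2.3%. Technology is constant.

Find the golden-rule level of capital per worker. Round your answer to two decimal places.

The golden rule sets f'(k) = n + δ, i.e. α·k^(α−1) = n + δ.
So k^(1−α) = α / (n + δ) = 0.45 / 0.126 = 3.5714.
k_gold = 3.5714^(1/0.55) ≈ 10.1195

k_gold ≈ 10.12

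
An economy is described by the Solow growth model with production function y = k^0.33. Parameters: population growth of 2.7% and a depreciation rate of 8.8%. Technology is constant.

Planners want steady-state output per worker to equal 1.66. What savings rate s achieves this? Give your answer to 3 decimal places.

s ≈ 0.322

Steady state requires s·f(k) = (n + δ)·k, i.e. s·k^α = (n + δ)·k.
Since y* = [s/(n + δ)]^(α/(1−α)), we have s/(n + δ) = (y*)^((1−α)/α) = 1.66^2.0303 = 2.7982.
Therefore s = 2.7982 × (n + δ) = 2.7982 × 0.115 = 0.3218.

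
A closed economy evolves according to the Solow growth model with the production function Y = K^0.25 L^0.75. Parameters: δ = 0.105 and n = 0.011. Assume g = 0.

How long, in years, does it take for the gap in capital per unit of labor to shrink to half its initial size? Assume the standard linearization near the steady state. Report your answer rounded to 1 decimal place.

about 8.0 years

Near the steady state the convergence rate is λ = (1 − α)(n + δ).
λ = (1 − 0.25) × 0.116 = 0.75 × 0.116 = 0.0870
Half-life = ln 2 / λ = 0.6931 / 0.0870 ≈ 7.97 years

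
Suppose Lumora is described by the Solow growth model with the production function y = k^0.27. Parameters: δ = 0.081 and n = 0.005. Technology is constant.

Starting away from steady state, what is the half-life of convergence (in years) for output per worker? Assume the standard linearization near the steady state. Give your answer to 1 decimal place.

half-life ≈ 11.0 years

Near the steady state the convergence rate is λ = (1 − α)(n + δ).
λ = (1 − 0.27) × 0.086 = 0.73 × 0.086 = 0.06278
Half-life = ln 2 / λ = 0.6931 / 0.06278 ≈ 11.04 years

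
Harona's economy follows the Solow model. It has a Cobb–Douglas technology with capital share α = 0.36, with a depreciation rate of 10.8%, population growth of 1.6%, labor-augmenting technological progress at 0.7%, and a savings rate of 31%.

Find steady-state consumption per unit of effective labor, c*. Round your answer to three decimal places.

Steady state requires s·f(k) = (n + g + δ)·k, i.e. s·k^α = (n + g + δ)·k.
Dividing both sides by k: k^(1−α) = s / (n + g + δ).
k^0.64 = 0.31 / (0.016 + 0.007 + 0.108) = 0.31 / 0.131 = 2.3664
k* = 2.3664^(1/0.64) ≈ 3.8416
y* = (k*)^α = 3.8416^0.36 ≈ 1.6234
c* = (1 − s)·y* = (1 − 0.31) × 1.6234 ≈ 1.1201

c* ≈ 1.120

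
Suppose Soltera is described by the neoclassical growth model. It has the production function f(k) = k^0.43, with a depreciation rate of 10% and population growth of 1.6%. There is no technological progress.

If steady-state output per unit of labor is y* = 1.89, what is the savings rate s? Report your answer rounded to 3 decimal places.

In steady state, investment equals break-even investment: s·k^α = (n + δ)·k.
Since y* = [s/(n + δ)]^(α/(1−α)), we have s/(n + δ) = (y*)^((1−α)/α) = 1.89^1.3256 = 2.3253.
Therefore s = 2.3253 × (n + δ) = 2.3253 × 0.116 = 0.2697.

s ≈ 0.270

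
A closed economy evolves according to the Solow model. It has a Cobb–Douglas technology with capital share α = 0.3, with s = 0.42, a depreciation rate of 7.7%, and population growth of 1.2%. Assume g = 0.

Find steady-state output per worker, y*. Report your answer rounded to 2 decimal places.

y* = 1.94

Steady state requires s·f(k) = (n + δ)·k, i.e. s·k^α = (n + δ)·k.
Dividing both sides by k: k^(1−α) = s / (n + δ).
k^0.7 = 0.42 / (0.012 + 0.077) = 0.42 / 0.089 = 4.7191
k* = 4.7191^(1/0.7) ≈ 9.1761
y* = (k*)^α = 9.1761^0.3 ≈ 1.9445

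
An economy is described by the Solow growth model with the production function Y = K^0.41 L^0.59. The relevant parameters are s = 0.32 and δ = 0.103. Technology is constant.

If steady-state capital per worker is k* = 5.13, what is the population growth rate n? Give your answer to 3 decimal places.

Steady state requires s·f(k) = (n + δ)·k, i.e. s·k^α = (n + δ)·k.
So s / (n + δ) = (k*)^(1−α) = 5.13^0.59 = 2.6240.
Therefore n + δ = s / 2.6240 = 0.32 / 2.6240 = 0.1220, so n = 0.1220 − 0.103 = 0.0190.

n ≈ 0.019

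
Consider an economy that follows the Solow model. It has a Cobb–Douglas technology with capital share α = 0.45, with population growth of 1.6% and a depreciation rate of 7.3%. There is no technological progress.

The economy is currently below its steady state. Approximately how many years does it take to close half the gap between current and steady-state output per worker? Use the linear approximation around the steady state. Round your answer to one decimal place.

Near the steady state the convergence rate is λ = (1 − α)(n + δ).
λ = (1 − 0.45) × 0.089 = 0.55 × 0.089 = 0.04895
Half-life = ln 2 / λ = 0.6931 / 0.04895 ≈ 14.16 years

t_½ ≈ 14.2 years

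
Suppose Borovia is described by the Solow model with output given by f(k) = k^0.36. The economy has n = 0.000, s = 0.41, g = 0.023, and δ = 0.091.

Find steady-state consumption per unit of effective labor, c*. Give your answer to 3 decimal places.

c* = 1.212

Steady state requires s·f(k) = (n + g + δ)·k, i.e. s·k^α = (n + g + δ)·k.
Rearranging, k^(1−α) = s / (n + g + δ).
k^0.64 = 0.41 / (0.000 + 0.023 + 0.091) = 0.41 / 0.114 = 3.5965
k* = 3.5965^(1/0.64) ≈ 7.3886
y* = (k*)^α = 7.3886^0.36 ≈ 2.0544
c* = (1 − s)·y* = (1 − 0.41) × 2.0544 ≈ 1.2121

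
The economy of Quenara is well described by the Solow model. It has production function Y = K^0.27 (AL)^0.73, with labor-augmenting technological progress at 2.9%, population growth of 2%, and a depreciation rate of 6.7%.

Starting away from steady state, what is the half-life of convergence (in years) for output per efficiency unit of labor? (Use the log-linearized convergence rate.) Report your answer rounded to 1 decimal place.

t_½ ≈ 8.2 years

Near the steady state the convergence rate is λ = (1 − α)(n + g + δ).
λ = (1 − 0.27) × 0.116 = 0.73 × 0.116 = 0.08468
Half-life = ln 2 / λ = 0.6931 / 0.08468 ≈ 8.18 years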